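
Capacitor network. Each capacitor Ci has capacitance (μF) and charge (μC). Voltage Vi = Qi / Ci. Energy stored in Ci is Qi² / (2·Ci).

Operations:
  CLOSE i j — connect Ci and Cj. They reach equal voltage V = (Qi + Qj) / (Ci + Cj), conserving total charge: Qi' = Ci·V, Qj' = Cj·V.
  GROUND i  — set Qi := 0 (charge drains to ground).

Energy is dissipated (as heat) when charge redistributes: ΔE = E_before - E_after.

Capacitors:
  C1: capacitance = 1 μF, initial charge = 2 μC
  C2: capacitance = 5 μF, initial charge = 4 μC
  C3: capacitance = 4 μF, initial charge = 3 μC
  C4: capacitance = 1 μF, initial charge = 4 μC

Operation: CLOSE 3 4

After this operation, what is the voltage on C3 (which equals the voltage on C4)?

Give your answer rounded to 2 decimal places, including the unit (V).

Answer: 1.40 V

Derivation:
Initial: C1(1μF, Q=2μC, V=2.00V), C2(5μF, Q=4μC, V=0.80V), C3(4μF, Q=3μC, V=0.75V), C4(1μF, Q=4μC, V=4.00V)
Op 1: CLOSE 3-4: Q_total=7.00, C_total=5.00, V=1.40; Q3=5.60, Q4=1.40; dissipated=4.225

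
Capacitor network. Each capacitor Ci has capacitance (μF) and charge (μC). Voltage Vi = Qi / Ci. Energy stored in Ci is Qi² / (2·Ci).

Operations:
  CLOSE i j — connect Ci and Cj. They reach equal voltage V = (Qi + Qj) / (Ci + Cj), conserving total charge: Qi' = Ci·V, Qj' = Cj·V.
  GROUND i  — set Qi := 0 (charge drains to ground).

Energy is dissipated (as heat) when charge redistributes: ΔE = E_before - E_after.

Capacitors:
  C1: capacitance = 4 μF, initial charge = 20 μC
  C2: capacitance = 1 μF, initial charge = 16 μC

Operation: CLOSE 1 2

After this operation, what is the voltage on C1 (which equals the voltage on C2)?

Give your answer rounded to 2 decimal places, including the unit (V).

Answer: 7.20 V

Derivation:
Initial: C1(4μF, Q=20μC, V=5.00V), C2(1μF, Q=16μC, V=16.00V)
Op 1: CLOSE 1-2: Q_total=36.00, C_total=5.00, V=7.20; Q1=28.80, Q2=7.20; dissipated=48.400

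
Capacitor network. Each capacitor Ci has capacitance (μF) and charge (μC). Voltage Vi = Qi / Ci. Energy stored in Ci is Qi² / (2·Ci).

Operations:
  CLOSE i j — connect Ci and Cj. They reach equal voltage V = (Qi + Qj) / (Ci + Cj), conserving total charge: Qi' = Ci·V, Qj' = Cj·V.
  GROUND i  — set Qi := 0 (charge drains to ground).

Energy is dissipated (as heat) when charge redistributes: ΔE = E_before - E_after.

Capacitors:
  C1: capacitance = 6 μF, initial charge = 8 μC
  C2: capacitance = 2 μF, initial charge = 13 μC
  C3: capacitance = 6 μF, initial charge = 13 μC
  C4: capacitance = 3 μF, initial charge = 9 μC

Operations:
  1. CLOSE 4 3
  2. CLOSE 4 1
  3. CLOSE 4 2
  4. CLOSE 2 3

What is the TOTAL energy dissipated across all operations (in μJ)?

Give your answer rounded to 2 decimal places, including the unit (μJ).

Answer: 16.77 μJ

Derivation:
Initial: C1(6μF, Q=8μC, V=1.33V), C2(2μF, Q=13μC, V=6.50V), C3(6μF, Q=13μC, V=2.17V), C4(3μF, Q=9μC, V=3.00V)
Op 1: CLOSE 4-3: Q_total=22.00, C_total=9.00, V=2.44; Q4=7.33, Q3=14.67; dissipated=0.694
Op 2: CLOSE 4-1: Q_total=15.33, C_total=9.00, V=1.70; Q4=5.11, Q1=10.22; dissipated=1.235
Op 3: CLOSE 4-2: Q_total=18.11, C_total=5.00, V=3.62; Q4=10.87, Q2=7.24; dissipated=13.803
Op 4: CLOSE 2-3: Q_total=21.91, C_total=8.00, V=2.74; Q2=5.48, Q3=16.43; dissipated=1.040
Total dissipated: 16.772 μJ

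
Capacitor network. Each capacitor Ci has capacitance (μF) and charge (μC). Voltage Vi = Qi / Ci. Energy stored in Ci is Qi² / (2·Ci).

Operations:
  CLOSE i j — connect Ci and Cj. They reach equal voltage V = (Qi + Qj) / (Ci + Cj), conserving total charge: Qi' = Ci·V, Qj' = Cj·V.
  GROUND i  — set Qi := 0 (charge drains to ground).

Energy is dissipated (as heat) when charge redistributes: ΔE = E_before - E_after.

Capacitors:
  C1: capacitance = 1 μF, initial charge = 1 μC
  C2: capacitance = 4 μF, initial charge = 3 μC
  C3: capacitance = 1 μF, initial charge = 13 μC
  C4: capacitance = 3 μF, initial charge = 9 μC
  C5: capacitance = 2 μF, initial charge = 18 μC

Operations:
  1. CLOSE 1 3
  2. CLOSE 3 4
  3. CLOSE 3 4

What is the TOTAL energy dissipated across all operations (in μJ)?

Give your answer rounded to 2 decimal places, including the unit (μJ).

Answer: 42.00 μJ

Derivation:
Initial: C1(1μF, Q=1μC, V=1.00V), C2(4μF, Q=3μC, V=0.75V), C3(1μF, Q=13μC, V=13.00V), C4(3μF, Q=9μC, V=3.00V), C5(2μF, Q=18μC, V=9.00V)
Op 1: CLOSE 1-3: Q_total=14.00, C_total=2.00, V=7.00; Q1=7.00, Q3=7.00; dissipated=36.000
Op 2: CLOSE 3-4: Q_total=16.00, C_total=4.00, V=4.00; Q3=4.00, Q4=12.00; dissipated=6.000
Op 3: CLOSE 3-4: Q_total=16.00, C_total=4.00, V=4.00; Q3=4.00, Q4=12.00; dissipated=0.000
Total dissipated: 42.000 μJ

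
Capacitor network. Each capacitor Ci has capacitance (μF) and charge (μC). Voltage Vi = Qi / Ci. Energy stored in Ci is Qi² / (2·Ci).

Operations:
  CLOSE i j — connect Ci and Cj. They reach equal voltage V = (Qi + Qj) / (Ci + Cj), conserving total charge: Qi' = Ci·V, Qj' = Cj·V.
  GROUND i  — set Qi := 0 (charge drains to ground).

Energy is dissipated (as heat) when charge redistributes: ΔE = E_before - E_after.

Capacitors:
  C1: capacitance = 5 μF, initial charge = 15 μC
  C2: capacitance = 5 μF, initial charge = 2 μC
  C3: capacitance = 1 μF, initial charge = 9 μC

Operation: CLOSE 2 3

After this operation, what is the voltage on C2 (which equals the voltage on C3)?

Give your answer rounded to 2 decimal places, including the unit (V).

Answer: 1.83 V

Derivation:
Initial: C1(5μF, Q=15μC, V=3.00V), C2(5μF, Q=2μC, V=0.40V), C3(1μF, Q=9μC, V=9.00V)
Op 1: CLOSE 2-3: Q_total=11.00, C_total=6.00, V=1.83; Q2=9.17, Q3=1.83; dissipated=30.817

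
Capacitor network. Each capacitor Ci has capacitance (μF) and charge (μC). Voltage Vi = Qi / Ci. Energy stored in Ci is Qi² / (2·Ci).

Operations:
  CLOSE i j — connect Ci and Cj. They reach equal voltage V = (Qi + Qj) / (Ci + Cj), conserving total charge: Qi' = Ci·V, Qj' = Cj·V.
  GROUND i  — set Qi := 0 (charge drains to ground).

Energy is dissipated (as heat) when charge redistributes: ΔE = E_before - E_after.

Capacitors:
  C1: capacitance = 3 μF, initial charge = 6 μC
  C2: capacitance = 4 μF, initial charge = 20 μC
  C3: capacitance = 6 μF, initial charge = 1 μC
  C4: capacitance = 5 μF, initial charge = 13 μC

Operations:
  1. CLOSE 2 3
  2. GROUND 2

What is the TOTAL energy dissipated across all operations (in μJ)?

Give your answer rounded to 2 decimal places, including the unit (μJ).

Answer: 36.85 μJ

Derivation:
Initial: C1(3μF, Q=6μC, V=2.00V), C2(4μF, Q=20μC, V=5.00V), C3(6μF, Q=1μC, V=0.17V), C4(5μF, Q=13μC, V=2.60V)
Op 1: CLOSE 2-3: Q_total=21.00, C_total=10.00, V=2.10; Q2=8.40, Q3=12.60; dissipated=28.033
Op 2: GROUND 2: Q2=0; energy lost=8.820
Total dissipated: 36.853 μJ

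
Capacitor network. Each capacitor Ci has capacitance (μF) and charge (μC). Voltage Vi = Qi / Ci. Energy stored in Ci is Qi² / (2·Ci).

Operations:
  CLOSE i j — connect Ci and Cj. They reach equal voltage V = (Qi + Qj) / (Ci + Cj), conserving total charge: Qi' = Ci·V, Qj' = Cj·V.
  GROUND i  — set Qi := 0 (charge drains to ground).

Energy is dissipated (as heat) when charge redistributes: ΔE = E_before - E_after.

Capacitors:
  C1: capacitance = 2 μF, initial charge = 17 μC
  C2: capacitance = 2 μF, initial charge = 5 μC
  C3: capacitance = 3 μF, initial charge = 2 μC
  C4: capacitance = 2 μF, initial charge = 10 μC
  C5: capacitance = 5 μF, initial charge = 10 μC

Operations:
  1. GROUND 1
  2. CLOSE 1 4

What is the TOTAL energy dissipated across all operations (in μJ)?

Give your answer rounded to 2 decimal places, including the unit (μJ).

Answer: 84.75 μJ

Derivation:
Initial: C1(2μF, Q=17μC, V=8.50V), C2(2μF, Q=5μC, V=2.50V), C3(3μF, Q=2μC, V=0.67V), C4(2μF, Q=10μC, V=5.00V), C5(5μF, Q=10μC, V=2.00V)
Op 1: GROUND 1: Q1=0; energy lost=72.250
Op 2: CLOSE 1-4: Q_total=10.00, C_total=4.00, V=2.50; Q1=5.00, Q4=5.00; dissipated=12.500
Total dissipated: 84.750 μJ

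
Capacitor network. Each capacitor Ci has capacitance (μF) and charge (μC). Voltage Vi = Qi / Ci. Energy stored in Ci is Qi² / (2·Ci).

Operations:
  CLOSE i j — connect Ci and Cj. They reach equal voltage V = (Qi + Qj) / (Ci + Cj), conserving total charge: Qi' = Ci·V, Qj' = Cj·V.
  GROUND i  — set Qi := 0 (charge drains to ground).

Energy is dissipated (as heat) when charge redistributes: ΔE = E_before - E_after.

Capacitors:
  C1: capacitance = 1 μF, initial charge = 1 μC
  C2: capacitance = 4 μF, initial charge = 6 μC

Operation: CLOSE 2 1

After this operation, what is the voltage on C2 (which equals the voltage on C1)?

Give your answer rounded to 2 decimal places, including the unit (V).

Initial: C1(1μF, Q=1μC, V=1.00V), C2(4μF, Q=6μC, V=1.50V)
Op 1: CLOSE 2-1: Q_total=7.00, C_total=5.00, V=1.40; Q2=5.60, Q1=1.40; dissipated=0.100

Answer: 1.40 V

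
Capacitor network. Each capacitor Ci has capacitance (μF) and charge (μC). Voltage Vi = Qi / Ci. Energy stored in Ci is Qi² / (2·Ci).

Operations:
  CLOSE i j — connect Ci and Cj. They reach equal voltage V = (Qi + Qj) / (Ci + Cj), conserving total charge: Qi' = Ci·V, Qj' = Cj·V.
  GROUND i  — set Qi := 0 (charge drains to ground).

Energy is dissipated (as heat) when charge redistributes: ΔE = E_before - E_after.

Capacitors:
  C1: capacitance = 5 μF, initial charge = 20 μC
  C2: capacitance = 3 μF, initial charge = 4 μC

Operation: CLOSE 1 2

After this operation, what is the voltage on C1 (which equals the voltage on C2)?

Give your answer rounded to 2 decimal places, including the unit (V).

Answer: 3.00 V

Derivation:
Initial: C1(5μF, Q=20μC, V=4.00V), C2(3μF, Q=4μC, V=1.33V)
Op 1: CLOSE 1-2: Q_total=24.00, C_total=8.00, V=3.00; Q1=15.00, Q2=9.00; dissipated=6.667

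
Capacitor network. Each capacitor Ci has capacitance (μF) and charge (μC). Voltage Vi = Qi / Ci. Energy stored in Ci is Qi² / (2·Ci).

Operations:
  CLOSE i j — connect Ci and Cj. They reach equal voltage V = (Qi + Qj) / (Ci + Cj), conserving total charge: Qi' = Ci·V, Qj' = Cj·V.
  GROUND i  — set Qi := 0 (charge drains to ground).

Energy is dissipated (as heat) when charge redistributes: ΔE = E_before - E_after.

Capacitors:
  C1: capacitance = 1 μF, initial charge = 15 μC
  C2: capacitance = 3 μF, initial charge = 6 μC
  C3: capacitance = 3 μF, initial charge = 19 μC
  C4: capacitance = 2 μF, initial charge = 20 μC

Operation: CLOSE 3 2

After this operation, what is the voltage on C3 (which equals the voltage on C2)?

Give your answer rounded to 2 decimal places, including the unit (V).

Answer: 4.17 V

Derivation:
Initial: C1(1μF, Q=15μC, V=15.00V), C2(3μF, Q=6μC, V=2.00V), C3(3μF, Q=19μC, V=6.33V), C4(2μF, Q=20μC, V=10.00V)
Op 1: CLOSE 3-2: Q_total=25.00, C_total=6.00, V=4.17; Q3=12.50, Q2=12.50; dissipated=14.083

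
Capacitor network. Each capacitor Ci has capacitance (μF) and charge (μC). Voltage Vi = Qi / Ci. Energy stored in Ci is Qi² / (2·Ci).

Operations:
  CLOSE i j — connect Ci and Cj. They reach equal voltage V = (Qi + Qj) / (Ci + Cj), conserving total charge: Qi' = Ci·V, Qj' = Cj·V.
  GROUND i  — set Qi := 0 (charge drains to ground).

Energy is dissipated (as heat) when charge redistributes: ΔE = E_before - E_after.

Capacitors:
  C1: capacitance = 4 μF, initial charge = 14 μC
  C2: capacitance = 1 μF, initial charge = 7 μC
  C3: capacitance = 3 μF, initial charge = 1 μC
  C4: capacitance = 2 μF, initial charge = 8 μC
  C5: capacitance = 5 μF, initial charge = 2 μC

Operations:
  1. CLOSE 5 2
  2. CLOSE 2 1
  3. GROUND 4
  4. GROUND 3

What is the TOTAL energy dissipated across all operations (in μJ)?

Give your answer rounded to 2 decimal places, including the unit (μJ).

Answer: 35.92 μJ

Derivation:
Initial: C1(4μF, Q=14μC, V=3.50V), C2(1μF, Q=7μC, V=7.00V), C3(3μF, Q=1μC, V=0.33V), C4(2μF, Q=8μC, V=4.00V), C5(5μF, Q=2μC, V=0.40V)
Op 1: CLOSE 5-2: Q_total=9.00, C_total=6.00, V=1.50; Q5=7.50, Q2=1.50; dissipated=18.150
Op 2: CLOSE 2-1: Q_total=15.50, C_total=5.00, V=3.10; Q2=3.10, Q1=12.40; dissipated=1.600
Op 3: GROUND 4: Q4=0; energy lost=16.000
Op 4: GROUND 3: Q3=0; energy lost=0.167
Total dissipated: 35.917 μJ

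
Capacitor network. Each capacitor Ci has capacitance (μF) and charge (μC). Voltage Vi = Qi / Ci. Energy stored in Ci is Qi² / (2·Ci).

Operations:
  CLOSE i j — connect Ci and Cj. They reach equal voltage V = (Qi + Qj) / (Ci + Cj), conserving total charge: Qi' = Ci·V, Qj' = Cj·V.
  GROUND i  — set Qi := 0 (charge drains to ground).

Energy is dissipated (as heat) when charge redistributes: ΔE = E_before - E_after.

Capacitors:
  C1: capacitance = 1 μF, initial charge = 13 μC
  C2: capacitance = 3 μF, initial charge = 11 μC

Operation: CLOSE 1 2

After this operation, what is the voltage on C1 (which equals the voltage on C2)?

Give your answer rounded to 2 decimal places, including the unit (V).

Answer: 6.00 V

Derivation:
Initial: C1(1μF, Q=13μC, V=13.00V), C2(3μF, Q=11μC, V=3.67V)
Op 1: CLOSE 1-2: Q_total=24.00, C_total=4.00, V=6.00; Q1=6.00, Q2=18.00; dissipated=32.667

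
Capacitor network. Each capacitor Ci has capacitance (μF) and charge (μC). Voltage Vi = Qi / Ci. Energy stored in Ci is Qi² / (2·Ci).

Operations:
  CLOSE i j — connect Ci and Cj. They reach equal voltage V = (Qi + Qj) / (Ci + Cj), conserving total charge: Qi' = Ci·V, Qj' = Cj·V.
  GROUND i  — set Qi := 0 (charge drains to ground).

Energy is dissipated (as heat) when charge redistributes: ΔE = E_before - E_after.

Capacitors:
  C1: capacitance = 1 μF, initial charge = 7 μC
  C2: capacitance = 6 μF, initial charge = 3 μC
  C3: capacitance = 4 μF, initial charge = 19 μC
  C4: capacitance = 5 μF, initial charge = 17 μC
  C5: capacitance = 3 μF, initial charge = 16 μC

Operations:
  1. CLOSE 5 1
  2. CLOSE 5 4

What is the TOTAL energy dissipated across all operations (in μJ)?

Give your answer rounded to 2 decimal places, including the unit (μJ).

Answer: 6.22 μJ

Derivation:
Initial: C1(1μF, Q=7μC, V=7.00V), C2(6μF, Q=3μC, V=0.50V), C3(4μF, Q=19μC, V=4.75V), C4(5μF, Q=17μC, V=3.40V), C5(3μF, Q=16μC, V=5.33V)
Op 1: CLOSE 5-1: Q_total=23.00, C_total=4.00, V=5.75; Q5=17.25, Q1=5.75; dissipated=1.042
Op 2: CLOSE 5-4: Q_total=34.25, C_total=8.00, V=4.28; Q5=12.84, Q4=21.41; dissipated=5.177
Total dissipated: 6.219 μJ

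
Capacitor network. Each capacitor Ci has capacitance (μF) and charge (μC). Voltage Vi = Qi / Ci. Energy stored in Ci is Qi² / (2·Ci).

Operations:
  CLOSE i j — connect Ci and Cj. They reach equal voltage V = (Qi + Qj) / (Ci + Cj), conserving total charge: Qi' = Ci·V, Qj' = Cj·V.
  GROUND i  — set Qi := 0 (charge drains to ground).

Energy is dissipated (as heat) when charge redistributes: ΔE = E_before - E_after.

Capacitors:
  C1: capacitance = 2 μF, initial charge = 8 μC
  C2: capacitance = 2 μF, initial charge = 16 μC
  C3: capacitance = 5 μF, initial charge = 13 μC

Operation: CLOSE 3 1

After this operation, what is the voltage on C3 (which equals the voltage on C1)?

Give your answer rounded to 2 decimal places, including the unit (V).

Answer: 3.00 V

Derivation:
Initial: C1(2μF, Q=8μC, V=4.00V), C2(2μF, Q=16μC, V=8.00V), C3(5μF, Q=13μC, V=2.60V)
Op 1: CLOSE 3-1: Q_total=21.00, C_total=7.00, V=3.00; Q3=15.00, Q1=6.00; dissipated=1.400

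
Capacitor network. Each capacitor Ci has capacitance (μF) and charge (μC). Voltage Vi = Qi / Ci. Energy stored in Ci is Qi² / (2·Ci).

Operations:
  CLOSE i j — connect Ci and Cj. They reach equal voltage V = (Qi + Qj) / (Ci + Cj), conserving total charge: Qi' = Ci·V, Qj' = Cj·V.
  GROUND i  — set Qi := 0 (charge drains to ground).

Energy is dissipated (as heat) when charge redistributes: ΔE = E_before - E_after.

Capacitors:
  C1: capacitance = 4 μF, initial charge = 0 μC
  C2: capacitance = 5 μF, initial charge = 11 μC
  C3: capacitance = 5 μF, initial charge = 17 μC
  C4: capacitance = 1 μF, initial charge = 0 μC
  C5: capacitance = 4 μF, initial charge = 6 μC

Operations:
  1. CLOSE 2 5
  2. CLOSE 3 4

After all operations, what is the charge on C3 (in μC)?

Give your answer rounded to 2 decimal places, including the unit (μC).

Answer: 14.17 μC

Derivation:
Initial: C1(4μF, Q=0μC, V=0.00V), C2(5μF, Q=11μC, V=2.20V), C3(5μF, Q=17μC, V=3.40V), C4(1μF, Q=0μC, V=0.00V), C5(4μF, Q=6μC, V=1.50V)
Op 1: CLOSE 2-5: Q_total=17.00, C_total=9.00, V=1.89; Q2=9.44, Q5=7.56; dissipated=0.544
Op 2: CLOSE 3-4: Q_total=17.00, C_total=6.00, V=2.83; Q3=14.17, Q4=2.83; dissipated=4.817
Final charges: Q1=0.00, Q2=9.44, Q3=14.17, Q4=2.83, Q5=7.56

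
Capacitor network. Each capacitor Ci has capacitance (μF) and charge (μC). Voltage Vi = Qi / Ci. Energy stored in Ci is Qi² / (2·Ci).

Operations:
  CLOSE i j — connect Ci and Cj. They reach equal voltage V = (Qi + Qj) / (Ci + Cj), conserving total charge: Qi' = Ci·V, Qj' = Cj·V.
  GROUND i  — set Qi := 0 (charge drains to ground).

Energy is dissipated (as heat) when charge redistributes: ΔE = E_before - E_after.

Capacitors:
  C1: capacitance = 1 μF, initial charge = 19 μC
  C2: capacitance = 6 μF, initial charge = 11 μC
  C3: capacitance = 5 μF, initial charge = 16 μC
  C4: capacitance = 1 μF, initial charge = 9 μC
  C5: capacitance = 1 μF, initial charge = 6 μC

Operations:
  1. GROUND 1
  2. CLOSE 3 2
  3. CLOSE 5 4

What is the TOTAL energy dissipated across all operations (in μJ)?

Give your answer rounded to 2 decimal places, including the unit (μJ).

Initial: C1(1μF, Q=19μC, V=19.00V), C2(6μF, Q=11μC, V=1.83V), C3(5μF, Q=16μC, V=3.20V), C4(1μF, Q=9μC, V=9.00V), C5(1μF, Q=6μC, V=6.00V)
Op 1: GROUND 1: Q1=0; energy lost=180.500
Op 2: CLOSE 3-2: Q_total=27.00, C_total=11.00, V=2.45; Q3=12.27, Q2=14.73; dissipated=2.547
Op 3: CLOSE 5-4: Q_total=15.00, C_total=2.00, V=7.50; Q5=7.50, Q4=7.50; dissipated=2.250
Total dissipated: 185.297 μJ

Answer: 185.30 μJ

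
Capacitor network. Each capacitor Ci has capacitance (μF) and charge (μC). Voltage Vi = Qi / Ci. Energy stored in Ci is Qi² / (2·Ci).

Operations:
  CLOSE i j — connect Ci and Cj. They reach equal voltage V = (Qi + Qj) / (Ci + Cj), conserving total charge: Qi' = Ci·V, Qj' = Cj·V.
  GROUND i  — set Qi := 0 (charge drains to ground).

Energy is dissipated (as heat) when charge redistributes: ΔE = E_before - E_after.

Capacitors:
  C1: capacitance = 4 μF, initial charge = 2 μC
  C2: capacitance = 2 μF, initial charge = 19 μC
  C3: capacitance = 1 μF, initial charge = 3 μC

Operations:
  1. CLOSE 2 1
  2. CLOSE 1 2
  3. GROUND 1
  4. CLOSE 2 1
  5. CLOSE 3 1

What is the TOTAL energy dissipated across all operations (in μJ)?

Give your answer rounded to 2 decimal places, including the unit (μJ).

Initial: C1(4μF, Q=2μC, V=0.50V), C2(2μF, Q=19μC, V=9.50V), C3(1μF, Q=3μC, V=3.00V)
Op 1: CLOSE 2-1: Q_total=21.00, C_total=6.00, V=3.50; Q2=7.00, Q1=14.00; dissipated=54.000
Op 2: CLOSE 1-2: Q_total=21.00, C_total=6.00, V=3.50; Q1=14.00, Q2=7.00; dissipated=0.000
Op 3: GROUND 1: Q1=0; energy lost=24.500
Op 4: CLOSE 2-1: Q_total=7.00, C_total=6.00, V=1.17; Q2=2.33, Q1=4.67; dissipated=8.167
Op 5: CLOSE 3-1: Q_total=7.67, C_total=5.00, V=1.53; Q3=1.53, Q1=6.13; dissipated=1.344
Total dissipated: 88.011 μJ

Answer: 88.01 μJ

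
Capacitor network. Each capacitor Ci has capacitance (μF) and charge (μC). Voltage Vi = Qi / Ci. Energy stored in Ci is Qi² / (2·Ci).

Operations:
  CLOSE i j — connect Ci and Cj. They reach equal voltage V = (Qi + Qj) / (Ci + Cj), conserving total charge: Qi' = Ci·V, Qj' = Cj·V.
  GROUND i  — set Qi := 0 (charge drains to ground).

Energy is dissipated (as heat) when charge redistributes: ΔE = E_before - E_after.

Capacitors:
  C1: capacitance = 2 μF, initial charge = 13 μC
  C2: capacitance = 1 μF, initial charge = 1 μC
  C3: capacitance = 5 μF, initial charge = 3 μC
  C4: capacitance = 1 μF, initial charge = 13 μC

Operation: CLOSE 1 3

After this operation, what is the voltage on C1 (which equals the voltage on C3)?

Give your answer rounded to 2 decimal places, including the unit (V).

Initial: C1(2μF, Q=13μC, V=6.50V), C2(1μF, Q=1μC, V=1.00V), C3(5μF, Q=3μC, V=0.60V), C4(1μF, Q=13μC, V=13.00V)
Op 1: CLOSE 1-3: Q_total=16.00, C_total=7.00, V=2.29; Q1=4.57, Q3=11.43; dissipated=24.864

Answer: 2.29 V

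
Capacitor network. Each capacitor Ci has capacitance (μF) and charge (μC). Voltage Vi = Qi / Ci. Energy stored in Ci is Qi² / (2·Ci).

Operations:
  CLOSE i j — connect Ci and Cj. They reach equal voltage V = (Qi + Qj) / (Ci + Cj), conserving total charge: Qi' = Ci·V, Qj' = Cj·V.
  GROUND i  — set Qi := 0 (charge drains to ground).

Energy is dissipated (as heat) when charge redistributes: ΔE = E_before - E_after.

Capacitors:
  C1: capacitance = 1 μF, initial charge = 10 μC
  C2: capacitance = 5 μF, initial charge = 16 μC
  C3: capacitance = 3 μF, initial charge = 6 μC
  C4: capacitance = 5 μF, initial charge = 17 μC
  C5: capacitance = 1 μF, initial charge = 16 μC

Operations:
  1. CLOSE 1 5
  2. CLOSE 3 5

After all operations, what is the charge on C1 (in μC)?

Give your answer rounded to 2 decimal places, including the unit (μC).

Answer: 13.00 μC

Derivation:
Initial: C1(1μF, Q=10μC, V=10.00V), C2(5μF, Q=16μC, V=3.20V), C3(3μF, Q=6μC, V=2.00V), C4(5μF, Q=17μC, V=3.40V), C5(1μF, Q=16μC, V=16.00V)
Op 1: CLOSE 1-5: Q_total=26.00, C_total=2.00, V=13.00; Q1=13.00, Q5=13.00; dissipated=9.000
Op 2: CLOSE 3-5: Q_total=19.00, C_total=4.00, V=4.75; Q3=14.25, Q5=4.75; dissipated=45.375
Final charges: Q1=13.00, Q2=16.00, Q3=14.25, Q4=17.00, Q5=4.75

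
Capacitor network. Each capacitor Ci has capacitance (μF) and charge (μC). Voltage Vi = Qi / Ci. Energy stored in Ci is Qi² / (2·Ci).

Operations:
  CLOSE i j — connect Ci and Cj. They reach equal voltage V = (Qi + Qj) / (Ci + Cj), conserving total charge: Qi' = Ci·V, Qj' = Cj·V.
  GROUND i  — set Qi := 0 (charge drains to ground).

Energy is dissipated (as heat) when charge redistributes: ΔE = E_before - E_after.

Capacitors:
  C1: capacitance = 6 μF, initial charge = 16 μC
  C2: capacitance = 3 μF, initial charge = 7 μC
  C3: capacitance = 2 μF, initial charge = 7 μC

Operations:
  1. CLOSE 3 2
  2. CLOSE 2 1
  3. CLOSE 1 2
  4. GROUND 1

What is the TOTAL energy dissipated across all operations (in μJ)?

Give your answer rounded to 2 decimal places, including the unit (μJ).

Initial: C1(6μF, Q=16μC, V=2.67V), C2(3μF, Q=7μC, V=2.33V), C3(2μF, Q=7μC, V=3.50V)
Op 1: CLOSE 3-2: Q_total=14.00, C_total=5.00, V=2.80; Q3=5.60, Q2=8.40; dissipated=0.817
Op 2: CLOSE 2-1: Q_total=24.40, C_total=9.00, V=2.71; Q2=8.13, Q1=16.27; dissipated=0.018
Op 3: CLOSE 1-2: Q_total=24.40, C_total=9.00, V=2.71; Q1=16.27, Q2=8.13; dissipated=0.000
Op 4: GROUND 1: Q1=0; energy lost=22.050
Total dissipated: 22.885 μJ

Answer: 22.88 μJ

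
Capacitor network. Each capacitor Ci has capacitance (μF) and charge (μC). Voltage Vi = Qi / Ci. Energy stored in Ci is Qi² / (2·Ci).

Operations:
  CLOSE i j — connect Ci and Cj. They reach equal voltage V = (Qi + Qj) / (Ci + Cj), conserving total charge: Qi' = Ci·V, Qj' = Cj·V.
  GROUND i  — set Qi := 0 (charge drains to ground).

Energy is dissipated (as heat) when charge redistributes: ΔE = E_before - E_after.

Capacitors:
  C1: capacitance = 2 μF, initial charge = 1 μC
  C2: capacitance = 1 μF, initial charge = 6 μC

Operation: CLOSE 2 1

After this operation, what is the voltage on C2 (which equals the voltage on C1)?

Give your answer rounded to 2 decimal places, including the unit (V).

Initial: C1(2μF, Q=1μC, V=0.50V), C2(1μF, Q=6μC, V=6.00V)
Op 1: CLOSE 2-1: Q_total=7.00, C_total=3.00, V=2.33; Q2=2.33, Q1=4.67; dissipated=10.083

Answer: 2.33 V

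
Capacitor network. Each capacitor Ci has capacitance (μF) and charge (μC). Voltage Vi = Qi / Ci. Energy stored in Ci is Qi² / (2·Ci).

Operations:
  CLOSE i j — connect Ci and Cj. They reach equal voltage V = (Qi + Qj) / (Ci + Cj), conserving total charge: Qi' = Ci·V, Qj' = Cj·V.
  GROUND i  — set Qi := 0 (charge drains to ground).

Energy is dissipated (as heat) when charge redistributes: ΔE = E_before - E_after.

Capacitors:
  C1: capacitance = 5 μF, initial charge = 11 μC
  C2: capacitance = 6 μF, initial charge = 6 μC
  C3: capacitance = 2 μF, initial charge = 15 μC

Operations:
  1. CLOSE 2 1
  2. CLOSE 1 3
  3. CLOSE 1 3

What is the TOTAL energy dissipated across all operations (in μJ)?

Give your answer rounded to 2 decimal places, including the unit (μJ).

Answer: 27.29 μJ

Derivation:
Initial: C1(5μF, Q=11μC, V=2.20V), C2(6μF, Q=6μC, V=1.00V), C3(2μF, Q=15μC, V=7.50V)
Op 1: CLOSE 2-1: Q_total=17.00, C_total=11.00, V=1.55; Q2=9.27, Q1=7.73; dissipated=1.964
Op 2: CLOSE 1-3: Q_total=22.73, C_total=7.00, V=3.25; Q1=16.23, Q3=6.49; dissipated=25.326
Op 3: CLOSE 1-3: Q_total=22.73, C_total=7.00, V=3.25; Q1=16.23, Q3=6.49; dissipated=0.000
Total dissipated: 27.290 μJ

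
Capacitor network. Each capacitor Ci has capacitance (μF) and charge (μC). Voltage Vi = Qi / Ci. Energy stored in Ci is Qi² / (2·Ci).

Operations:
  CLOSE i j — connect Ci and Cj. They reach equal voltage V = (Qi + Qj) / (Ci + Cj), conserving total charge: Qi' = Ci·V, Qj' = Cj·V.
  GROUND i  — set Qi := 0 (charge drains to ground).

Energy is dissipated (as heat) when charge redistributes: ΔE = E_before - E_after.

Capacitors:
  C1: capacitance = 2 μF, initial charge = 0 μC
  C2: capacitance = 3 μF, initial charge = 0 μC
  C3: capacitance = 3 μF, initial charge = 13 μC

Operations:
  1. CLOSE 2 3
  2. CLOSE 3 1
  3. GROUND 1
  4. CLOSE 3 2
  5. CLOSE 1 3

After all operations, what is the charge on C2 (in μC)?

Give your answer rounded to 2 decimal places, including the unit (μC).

Initial: C1(2μF, Q=0μC, V=0.00V), C2(3μF, Q=0μC, V=0.00V), C3(3μF, Q=13μC, V=4.33V)
Op 1: CLOSE 2-3: Q_total=13.00, C_total=6.00, V=2.17; Q2=6.50, Q3=6.50; dissipated=14.083
Op 2: CLOSE 3-1: Q_total=6.50, C_total=5.00, V=1.30; Q3=3.90, Q1=2.60; dissipated=2.817
Op 3: GROUND 1: Q1=0; energy lost=1.690
Op 4: CLOSE 3-2: Q_total=10.40, C_total=6.00, V=1.73; Q3=5.20, Q2=5.20; dissipated=0.563
Op 5: CLOSE 1-3: Q_total=5.20, C_total=5.00, V=1.04; Q1=2.08, Q3=3.12; dissipated=1.803
Final charges: Q1=2.08, Q2=5.20, Q3=3.12

Answer: 5.20 μC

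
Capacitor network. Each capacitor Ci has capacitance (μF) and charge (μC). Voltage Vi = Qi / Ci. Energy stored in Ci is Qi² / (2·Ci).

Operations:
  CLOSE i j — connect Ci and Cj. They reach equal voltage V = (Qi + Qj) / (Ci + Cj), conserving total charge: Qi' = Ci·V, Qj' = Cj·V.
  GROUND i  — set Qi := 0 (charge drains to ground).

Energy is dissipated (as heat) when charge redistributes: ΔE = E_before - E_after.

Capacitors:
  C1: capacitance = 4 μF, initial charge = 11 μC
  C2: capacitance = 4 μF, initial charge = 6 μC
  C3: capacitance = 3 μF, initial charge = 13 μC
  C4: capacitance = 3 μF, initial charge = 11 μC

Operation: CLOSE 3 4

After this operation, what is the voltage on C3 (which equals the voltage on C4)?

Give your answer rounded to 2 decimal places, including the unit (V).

Answer: 4.00 V

Derivation:
Initial: C1(4μF, Q=11μC, V=2.75V), C2(4μF, Q=6μC, V=1.50V), C3(3μF, Q=13μC, V=4.33V), C4(3μF, Q=11μC, V=3.67V)
Op 1: CLOSE 3-4: Q_total=24.00, C_total=6.00, V=4.00; Q3=12.00, Q4=12.00; dissipated=0.333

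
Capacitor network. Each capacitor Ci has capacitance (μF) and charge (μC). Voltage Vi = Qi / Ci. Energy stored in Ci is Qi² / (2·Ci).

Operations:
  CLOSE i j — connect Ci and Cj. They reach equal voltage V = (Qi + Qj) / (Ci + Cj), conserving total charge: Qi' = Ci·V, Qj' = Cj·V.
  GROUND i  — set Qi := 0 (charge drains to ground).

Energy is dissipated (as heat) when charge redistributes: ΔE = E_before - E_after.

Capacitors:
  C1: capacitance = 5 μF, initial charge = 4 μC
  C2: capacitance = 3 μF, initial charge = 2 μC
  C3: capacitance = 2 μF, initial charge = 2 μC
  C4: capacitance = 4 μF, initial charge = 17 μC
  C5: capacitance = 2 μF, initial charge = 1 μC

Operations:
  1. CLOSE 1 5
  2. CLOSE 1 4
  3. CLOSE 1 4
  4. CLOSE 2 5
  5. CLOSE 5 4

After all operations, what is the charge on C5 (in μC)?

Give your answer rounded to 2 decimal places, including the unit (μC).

Initial: C1(5μF, Q=4μC, V=0.80V), C2(3μF, Q=2μC, V=0.67V), C3(2μF, Q=2μC, V=1.00V), C4(4μF, Q=17μC, V=4.25V), C5(2μF, Q=1μC, V=0.50V)
Op 1: CLOSE 1-5: Q_total=5.00, C_total=7.00, V=0.71; Q1=3.57, Q5=1.43; dissipated=0.064
Op 2: CLOSE 1-4: Q_total=20.57, C_total=9.00, V=2.29; Q1=11.43, Q4=9.14; dissipated=13.890
Op 3: CLOSE 1-4: Q_total=20.57, C_total=9.00, V=2.29; Q1=11.43, Q4=9.14; dissipated=0.000
Op 4: CLOSE 2-5: Q_total=3.43, C_total=5.00, V=0.69; Q2=2.06, Q5=1.37; dissipated=0.001
Op 5: CLOSE 5-4: Q_total=10.51, C_total=6.00, V=1.75; Q5=3.50, Q4=7.01; dissipated=1.707
Final charges: Q1=11.43, Q2=2.06, Q3=2.00, Q4=7.01, Q5=3.50

Answer: 3.50 μC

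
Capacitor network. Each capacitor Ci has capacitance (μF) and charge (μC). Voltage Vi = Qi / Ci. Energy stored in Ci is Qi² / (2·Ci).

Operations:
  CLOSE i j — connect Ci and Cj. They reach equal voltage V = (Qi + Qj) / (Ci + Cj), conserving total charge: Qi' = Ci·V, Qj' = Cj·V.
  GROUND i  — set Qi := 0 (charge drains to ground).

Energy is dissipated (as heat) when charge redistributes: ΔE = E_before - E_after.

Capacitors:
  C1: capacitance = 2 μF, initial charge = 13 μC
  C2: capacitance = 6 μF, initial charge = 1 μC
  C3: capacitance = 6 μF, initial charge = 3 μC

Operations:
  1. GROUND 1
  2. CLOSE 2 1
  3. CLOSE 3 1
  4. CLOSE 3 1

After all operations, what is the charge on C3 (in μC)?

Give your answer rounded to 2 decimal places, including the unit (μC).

Answer: 2.44 μC

Derivation:
Initial: C1(2μF, Q=13μC, V=6.50V), C2(6μF, Q=1μC, V=0.17V), C3(6μF, Q=3μC, V=0.50V)
Op 1: GROUND 1: Q1=0; energy lost=42.250
Op 2: CLOSE 2-1: Q_total=1.00, C_total=8.00, V=0.12; Q2=0.75, Q1=0.25; dissipated=0.021
Op 3: CLOSE 3-1: Q_total=3.25, C_total=8.00, V=0.41; Q3=2.44, Q1=0.81; dissipated=0.105
Op 4: CLOSE 3-1: Q_total=3.25, C_total=8.00, V=0.41; Q3=2.44, Q1=0.81; dissipated=0.000
Final charges: Q1=0.81, Q2=0.75, Q3=2.44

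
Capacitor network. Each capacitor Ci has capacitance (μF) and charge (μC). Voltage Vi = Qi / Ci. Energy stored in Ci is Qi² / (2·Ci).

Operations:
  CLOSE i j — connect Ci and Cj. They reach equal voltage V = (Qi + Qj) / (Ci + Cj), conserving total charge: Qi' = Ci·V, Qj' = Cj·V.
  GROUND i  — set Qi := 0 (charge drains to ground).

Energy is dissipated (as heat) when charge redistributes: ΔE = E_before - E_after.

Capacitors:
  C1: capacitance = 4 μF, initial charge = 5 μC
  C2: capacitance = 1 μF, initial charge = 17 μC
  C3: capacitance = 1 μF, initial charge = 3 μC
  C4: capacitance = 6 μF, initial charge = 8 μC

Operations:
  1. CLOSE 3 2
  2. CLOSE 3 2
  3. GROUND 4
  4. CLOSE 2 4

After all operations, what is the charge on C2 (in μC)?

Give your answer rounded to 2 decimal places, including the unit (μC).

Answer: 1.43 μC

Derivation:
Initial: C1(4μF, Q=5μC, V=1.25V), C2(1μF, Q=17μC, V=17.00V), C3(1μF, Q=3μC, V=3.00V), C4(6μF, Q=8μC, V=1.33V)
Op 1: CLOSE 3-2: Q_total=20.00, C_total=2.00, V=10.00; Q3=10.00, Q2=10.00; dissipated=49.000
Op 2: CLOSE 3-2: Q_total=20.00, C_total=2.00, V=10.00; Q3=10.00, Q2=10.00; dissipated=0.000
Op 3: GROUND 4: Q4=0; energy lost=5.333
Op 4: CLOSE 2-4: Q_total=10.00, C_total=7.00, V=1.43; Q2=1.43, Q4=8.57; dissipated=42.857
Final charges: Q1=5.00, Q2=1.43, Q3=10.00, Q4=8.57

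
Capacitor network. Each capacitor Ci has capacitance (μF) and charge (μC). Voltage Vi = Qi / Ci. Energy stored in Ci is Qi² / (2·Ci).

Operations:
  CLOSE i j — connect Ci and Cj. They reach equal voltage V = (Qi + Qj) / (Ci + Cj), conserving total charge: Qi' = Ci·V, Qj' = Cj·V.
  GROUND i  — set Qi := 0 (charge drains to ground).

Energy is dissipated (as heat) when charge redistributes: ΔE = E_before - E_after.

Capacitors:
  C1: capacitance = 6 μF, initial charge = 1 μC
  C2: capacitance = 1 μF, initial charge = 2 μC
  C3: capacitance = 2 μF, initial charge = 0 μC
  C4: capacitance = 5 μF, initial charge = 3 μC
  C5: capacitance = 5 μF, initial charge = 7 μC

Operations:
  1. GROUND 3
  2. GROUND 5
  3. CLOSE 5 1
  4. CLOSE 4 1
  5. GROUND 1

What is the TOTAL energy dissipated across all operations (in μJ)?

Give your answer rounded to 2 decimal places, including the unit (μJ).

Answer: 5.60 μJ

Derivation:
Initial: C1(6μF, Q=1μC, V=0.17V), C2(1μF, Q=2μC, V=2.00V), C3(2μF, Q=0μC, V=0.00V), C4(5μF, Q=3μC, V=0.60V), C5(5μF, Q=7μC, V=1.40V)
Op 1: GROUND 3: Q3=0; energy lost=0.000
Op 2: GROUND 5: Q5=0; energy lost=4.900
Op 3: CLOSE 5-1: Q_total=1.00, C_total=11.00, V=0.09; Q5=0.45, Q1=0.55; dissipated=0.038
Op 4: CLOSE 4-1: Q_total=3.55, C_total=11.00, V=0.32; Q4=1.61, Q1=1.93; dissipated=0.353
Op 5: GROUND 1: Q1=0; energy lost=0.312
Total dissipated: 5.603 μJ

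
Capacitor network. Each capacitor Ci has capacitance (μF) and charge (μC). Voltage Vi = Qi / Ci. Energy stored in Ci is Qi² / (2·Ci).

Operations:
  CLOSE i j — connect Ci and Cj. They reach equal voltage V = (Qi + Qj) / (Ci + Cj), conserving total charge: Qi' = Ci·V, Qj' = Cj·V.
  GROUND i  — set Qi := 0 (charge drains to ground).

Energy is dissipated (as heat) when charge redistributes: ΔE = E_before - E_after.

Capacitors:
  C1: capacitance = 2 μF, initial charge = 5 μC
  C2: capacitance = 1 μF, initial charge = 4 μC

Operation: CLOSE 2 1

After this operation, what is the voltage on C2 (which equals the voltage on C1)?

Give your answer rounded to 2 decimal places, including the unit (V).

Initial: C1(2μF, Q=5μC, V=2.50V), C2(1μF, Q=4μC, V=4.00V)
Op 1: CLOSE 2-1: Q_total=9.00, C_total=3.00, V=3.00; Q2=3.00, Q1=6.00; dissipated=0.750

Answer: 3.00 V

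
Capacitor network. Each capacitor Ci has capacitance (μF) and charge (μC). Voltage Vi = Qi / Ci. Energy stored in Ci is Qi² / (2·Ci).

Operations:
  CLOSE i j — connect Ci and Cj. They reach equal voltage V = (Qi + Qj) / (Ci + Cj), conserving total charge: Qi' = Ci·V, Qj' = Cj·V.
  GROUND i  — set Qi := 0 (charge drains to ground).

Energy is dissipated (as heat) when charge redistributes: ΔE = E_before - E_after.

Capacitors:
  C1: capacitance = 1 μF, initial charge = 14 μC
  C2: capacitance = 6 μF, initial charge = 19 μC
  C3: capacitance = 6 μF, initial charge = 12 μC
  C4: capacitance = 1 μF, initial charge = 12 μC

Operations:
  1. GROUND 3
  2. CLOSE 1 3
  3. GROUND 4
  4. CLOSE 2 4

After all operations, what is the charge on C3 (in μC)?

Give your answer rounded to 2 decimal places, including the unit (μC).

Initial: C1(1μF, Q=14μC, V=14.00V), C2(6μF, Q=19μC, V=3.17V), C3(6μF, Q=12μC, V=2.00V), C4(1μF, Q=12μC, V=12.00V)
Op 1: GROUND 3: Q3=0; energy lost=12.000
Op 2: CLOSE 1-3: Q_total=14.00, C_total=7.00, V=2.00; Q1=2.00, Q3=12.00; dissipated=84.000
Op 3: GROUND 4: Q4=0; energy lost=72.000
Op 4: CLOSE 2-4: Q_total=19.00, C_total=7.00, V=2.71; Q2=16.29, Q4=2.71; dissipated=4.298
Final charges: Q1=2.00, Q2=16.29, Q3=12.00, Q4=2.71

Answer: 12.00 μC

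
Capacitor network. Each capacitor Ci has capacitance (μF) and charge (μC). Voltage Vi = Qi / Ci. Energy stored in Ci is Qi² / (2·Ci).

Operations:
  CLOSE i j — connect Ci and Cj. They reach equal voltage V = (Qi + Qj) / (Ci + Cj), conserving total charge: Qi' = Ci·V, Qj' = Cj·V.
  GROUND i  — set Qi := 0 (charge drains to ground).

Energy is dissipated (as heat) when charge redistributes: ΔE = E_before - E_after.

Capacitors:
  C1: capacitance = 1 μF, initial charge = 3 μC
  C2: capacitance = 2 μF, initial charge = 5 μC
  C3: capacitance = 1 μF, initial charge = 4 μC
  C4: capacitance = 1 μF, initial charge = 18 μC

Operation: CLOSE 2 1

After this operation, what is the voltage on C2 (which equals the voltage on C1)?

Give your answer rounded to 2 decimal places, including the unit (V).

Initial: C1(1μF, Q=3μC, V=3.00V), C2(2μF, Q=5μC, V=2.50V), C3(1μF, Q=4μC, V=4.00V), C4(1μF, Q=18μC, V=18.00V)
Op 1: CLOSE 2-1: Q_total=8.00, C_total=3.00, V=2.67; Q2=5.33, Q1=2.67; dissipated=0.083

Answer: 2.67 V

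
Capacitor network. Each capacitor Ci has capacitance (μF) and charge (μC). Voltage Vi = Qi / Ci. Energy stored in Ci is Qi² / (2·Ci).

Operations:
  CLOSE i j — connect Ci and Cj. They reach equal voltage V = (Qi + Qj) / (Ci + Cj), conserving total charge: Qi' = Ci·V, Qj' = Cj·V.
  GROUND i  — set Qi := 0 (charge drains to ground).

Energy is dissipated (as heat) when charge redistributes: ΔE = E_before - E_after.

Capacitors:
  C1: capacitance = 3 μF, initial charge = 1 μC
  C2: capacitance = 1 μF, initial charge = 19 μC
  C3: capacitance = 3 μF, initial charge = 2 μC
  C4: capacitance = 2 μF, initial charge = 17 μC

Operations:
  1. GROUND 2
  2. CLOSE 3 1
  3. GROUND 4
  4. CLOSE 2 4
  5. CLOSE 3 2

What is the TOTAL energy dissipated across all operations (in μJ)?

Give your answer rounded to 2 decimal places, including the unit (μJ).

Initial: C1(3μF, Q=1μC, V=0.33V), C2(1μF, Q=19μC, V=19.00V), C3(3μF, Q=2μC, V=0.67V), C4(2μF, Q=17μC, V=8.50V)
Op 1: GROUND 2: Q2=0; energy lost=180.500
Op 2: CLOSE 3-1: Q_total=3.00, C_total=6.00, V=0.50; Q3=1.50, Q1=1.50; dissipated=0.083
Op 3: GROUND 4: Q4=0; energy lost=72.250
Op 4: CLOSE 2-4: Q_total=0.00, C_total=3.00, V=0.00; Q2=0.00, Q4=0.00; dissipated=0.000
Op 5: CLOSE 3-2: Q_total=1.50, C_total=4.00, V=0.38; Q3=1.12, Q2=0.38; dissipated=0.094
Total dissipated: 252.927 μJ

Answer: 252.93 μJ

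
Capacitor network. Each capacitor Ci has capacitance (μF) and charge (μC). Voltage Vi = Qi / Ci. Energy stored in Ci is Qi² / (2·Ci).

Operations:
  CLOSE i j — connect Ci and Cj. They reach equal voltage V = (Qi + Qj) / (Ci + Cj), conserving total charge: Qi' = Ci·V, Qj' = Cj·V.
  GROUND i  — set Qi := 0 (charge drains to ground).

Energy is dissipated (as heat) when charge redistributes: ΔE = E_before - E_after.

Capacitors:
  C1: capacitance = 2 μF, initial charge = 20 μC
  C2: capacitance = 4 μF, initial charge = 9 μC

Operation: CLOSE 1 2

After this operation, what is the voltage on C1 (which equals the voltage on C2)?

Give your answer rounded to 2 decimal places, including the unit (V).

Initial: C1(2μF, Q=20μC, V=10.00V), C2(4μF, Q=9μC, V=2.25V)
Op 1: CLOSE 1-2: Q_total=29.00, C_total=6.00, V=4.83; Q1=9.67, Q2=19.33; dissipated=40.042

Answer: 4.83 V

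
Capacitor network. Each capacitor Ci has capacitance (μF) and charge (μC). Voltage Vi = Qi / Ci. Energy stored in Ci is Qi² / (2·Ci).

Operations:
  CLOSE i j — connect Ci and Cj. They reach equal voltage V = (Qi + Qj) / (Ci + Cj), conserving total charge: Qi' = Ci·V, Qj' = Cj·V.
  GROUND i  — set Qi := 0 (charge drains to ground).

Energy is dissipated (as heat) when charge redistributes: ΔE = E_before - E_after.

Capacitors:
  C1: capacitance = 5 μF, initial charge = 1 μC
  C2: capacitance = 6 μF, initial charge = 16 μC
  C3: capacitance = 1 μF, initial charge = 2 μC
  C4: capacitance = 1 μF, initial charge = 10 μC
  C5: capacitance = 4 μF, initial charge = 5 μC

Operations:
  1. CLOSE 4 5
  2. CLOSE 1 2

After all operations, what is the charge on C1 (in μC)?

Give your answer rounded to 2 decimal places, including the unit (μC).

Initial: C1(5μF, Q=1μC, V=0.20V), C2(6μF, Q=16μC, V=2.67V), C3(1μF, Q=2μC, V=2.00V), C4(1μF, Q=10μC, V=10.00V), C5(4μF, Q=5μC, V=1.25V)
Op 1: CLOSE 4-5: Q_total=15.00, C_total=5.00, V=3.00; Q4=3.00, Q5=12.00; dissipated=30.625
Op 2: CLOSE 1-2: Q_total=17.00, C_total=11.00, V=1.55; Q1=7.73, Q2=9.27; dissipated=8.297
Final charges: Q1=7.73, Q2=9.27, Q3=2.00, Q4=3.00, Q5=12.00

Answer: 7.73 μC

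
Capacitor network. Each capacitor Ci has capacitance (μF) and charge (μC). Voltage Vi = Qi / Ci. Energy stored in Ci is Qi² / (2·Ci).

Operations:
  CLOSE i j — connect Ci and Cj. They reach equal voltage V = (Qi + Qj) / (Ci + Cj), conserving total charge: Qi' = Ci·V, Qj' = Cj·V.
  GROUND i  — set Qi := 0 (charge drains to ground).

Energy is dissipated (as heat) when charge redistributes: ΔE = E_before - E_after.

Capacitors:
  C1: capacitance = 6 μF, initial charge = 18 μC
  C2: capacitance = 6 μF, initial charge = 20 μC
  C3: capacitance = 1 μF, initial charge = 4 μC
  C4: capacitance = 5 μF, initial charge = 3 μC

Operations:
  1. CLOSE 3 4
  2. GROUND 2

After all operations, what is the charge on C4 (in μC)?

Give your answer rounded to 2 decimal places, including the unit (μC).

Answer: 5.83 μC

Derivation:
Initial: C1(6μF, Q=18μC, V=3.00V), C2(6μF, Q=20μC, V=3.33V), C3(1μF, Q=4μC, V=4.00V), C4(5μF, Q=3μC, V=0.60V)
Op 1: CLOSE 3-4: Q_total=7.00, C_total=6.00, V=1.17; Q3=1.17, Q4=5.83; dissipated=4.817
Op 2: GROUND 2: Q2=0; energy lost=33.333
Final charges: Q1=18.00, Q2=0.00, Q3=1.17, Q4=5.83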